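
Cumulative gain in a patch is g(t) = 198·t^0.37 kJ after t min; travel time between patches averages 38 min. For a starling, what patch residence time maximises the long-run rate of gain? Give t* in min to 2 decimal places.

22.32 min

Optimal t* satisfies g'(t*) = g(t*)/(T + t*).
g'(t) = 0.37·198·t^-0.63. Setting 0.37·198·t^-0.63 = 198·t^0.37/(38+t) gives 0.37(38+t) = t, so 0.63·t = 0.37×38.
t* = 0.37×38/0.63 = 22.32 min.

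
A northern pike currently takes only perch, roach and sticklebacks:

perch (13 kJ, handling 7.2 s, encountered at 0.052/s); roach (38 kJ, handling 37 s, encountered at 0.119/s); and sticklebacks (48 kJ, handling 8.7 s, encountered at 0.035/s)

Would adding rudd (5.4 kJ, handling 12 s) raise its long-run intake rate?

Current rate: (0.052×13 + 0.119×38 + 0.035×48)/(1 + 0.052×7.2 + 0.119×37 + 0.035×8.7) = 1.131 kJ/s.
Profitability of rudd: 5.4/12 = 0.45 kJ/s.
Since 0.45 < R, time spent handling rudd is better spent searching.

No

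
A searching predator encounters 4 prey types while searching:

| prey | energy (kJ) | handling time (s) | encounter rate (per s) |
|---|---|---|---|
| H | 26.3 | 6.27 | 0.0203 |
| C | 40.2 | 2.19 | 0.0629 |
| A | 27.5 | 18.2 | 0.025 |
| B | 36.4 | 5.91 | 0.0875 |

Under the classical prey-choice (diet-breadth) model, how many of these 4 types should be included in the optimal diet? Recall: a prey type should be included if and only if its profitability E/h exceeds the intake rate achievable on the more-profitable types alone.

3

Rank by E/h (kJ/s): C 18.4, B 6.16, H 4.19, A 1.51. Include each in turn until the next type's E/h falls below the running intake rate.
Rate on top 1: 2.222. B: 6.16 > 2.222 → include.
Rate on top 2: 3.453. H: 4.19 > 3.453 → include.
Rate on top 3: 3.506. A: 1.51 < 3.506 → exclude; stop.
Optimal diet: C, B, H — 3 of 4 types.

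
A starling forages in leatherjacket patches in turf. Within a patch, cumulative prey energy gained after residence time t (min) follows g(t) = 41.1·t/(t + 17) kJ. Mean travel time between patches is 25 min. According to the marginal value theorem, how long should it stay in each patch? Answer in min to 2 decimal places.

20.62 min

By the marginal value theorem, leave when the instantaneous gain rate g'(t) equals the habitat-wide average g(t)/(T + t).
g'(t) = 41.1·17/(t + 17)². Setting 41.1·17/(t+17)² = 41.1t/[(t+17)(25+t)] gives 17(25+t) = t(t+17), so t² = 17×25 = 425.
t* = √425 = 20.62 min.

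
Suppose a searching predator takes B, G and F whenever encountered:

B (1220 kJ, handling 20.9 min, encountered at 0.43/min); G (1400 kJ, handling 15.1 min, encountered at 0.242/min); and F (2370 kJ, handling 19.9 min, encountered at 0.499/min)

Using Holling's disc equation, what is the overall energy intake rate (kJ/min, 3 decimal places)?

86.802 kJ/min

R = (0.43×1220 + 0.242×1400 + 0.499×2370) / (1 + 0.43×20.9 + 0.242×15.1 + 0.499×19.9) = 2046/23.57 = 86.8 kJ/min.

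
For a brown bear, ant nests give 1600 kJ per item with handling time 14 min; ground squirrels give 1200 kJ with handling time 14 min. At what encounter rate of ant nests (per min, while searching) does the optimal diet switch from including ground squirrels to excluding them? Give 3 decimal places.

0.214 per min

The zero-one rule: include ground squirrels iff E₂/h₂ > λE₁/(1+λh₁). Equality gives the switch point.
λE₁h₂ = E₂ + λE₂h₁ ⇒ λ = E₂/(E₁h₂ − E₂h₁) = 1200/(2.24e+04 − 1.68e+04) = 0.2143 per min.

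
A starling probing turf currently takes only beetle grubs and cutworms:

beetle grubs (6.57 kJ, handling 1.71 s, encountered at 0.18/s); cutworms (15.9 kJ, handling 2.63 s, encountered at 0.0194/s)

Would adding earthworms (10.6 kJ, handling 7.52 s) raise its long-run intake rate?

On beetle grubs and cutworms alone, R = ΣλE/(1+Σλh) = 1.491/1.359 = 1.097 kJ/s.
earthworms: E/h = 10.6/7.52 = 1.41 kJ/s.
Since 1.41 > R, including earthworms increases the long-run rate.

Yes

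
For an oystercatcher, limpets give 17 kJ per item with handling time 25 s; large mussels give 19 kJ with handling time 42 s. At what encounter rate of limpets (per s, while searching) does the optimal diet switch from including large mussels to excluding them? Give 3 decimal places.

0.079 per s

At the threshold, the rate on limpets alone equals the profitability of large mussels: λ·17/(1 + λ·25) = 19/42 = 0.4524.
Rearranging, λ(17 − 0.4524×25) = 0.4524, so λ = 0.4524/5.69 = 0.0795 per s.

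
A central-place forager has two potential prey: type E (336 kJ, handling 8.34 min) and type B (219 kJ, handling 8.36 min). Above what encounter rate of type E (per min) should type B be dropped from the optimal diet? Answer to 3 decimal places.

Drop type B once their profitability E₂/h₂ falls below the rate achievable on type E alone: E₂/h₂ = λE₁/(1 + λh₁).
Solve for λ: λE₁h₂ = E₂(1 + λh₁) → λ(E₁h₂ − E₂h₁) = E₂ → λ = E₂/(E₁h₂ − E₂h₁).
λ = 219/(336×8.36 − 219×8.34) = 219/982.5 = 0.2229 per min.

0.223 per min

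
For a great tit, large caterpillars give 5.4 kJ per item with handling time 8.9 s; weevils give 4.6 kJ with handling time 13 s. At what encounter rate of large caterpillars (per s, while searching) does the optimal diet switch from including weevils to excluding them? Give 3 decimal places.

The zero-one rule: include weevils iff E₂/h₂ > λE₁/(1+λh₁). Equality gives the switch point.
λE₁h₂ = E₂ + λE₂h₁ ⇒ λ = E₂/(E₁h₂ − E₂h₁) = 4.6/(70.2 − 40.94) = 0.1572 per s.

0.157 per s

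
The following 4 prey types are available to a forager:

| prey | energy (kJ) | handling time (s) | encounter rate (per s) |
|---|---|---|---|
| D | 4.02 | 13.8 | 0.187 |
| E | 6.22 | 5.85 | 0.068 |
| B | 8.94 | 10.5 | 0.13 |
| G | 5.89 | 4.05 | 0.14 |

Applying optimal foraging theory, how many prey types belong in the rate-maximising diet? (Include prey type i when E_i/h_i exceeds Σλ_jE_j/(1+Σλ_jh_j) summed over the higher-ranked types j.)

E/h in descending order: G 1.45, E 1.06, B 0.851, D 0.291 kJ/s. The optimal diet is the largest prefix of this list for which every included type satisfies E_i/h_i > R on the types above it.
Rate on top 1: 0.5262. E: 1.06 > 0.5262 → include.
Rate on top 2: 0.635. B: 0.851 > 0.635 → include.
Rate on top 3: 0.7237. D: 0.291 < 0.7237 → exclude; stop.
Optimal diet: G, E, B — 3 of 4 types.

3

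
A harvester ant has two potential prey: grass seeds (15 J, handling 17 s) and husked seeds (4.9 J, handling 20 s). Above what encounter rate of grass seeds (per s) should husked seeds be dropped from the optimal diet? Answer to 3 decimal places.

At the threshold, the rate on grass seeds alone equals the profitability of husked seeds: λ·15/(1 + λ·17) = 4.9/20 = 0.245.
Rearranging, λ(15 − 0.245×17) = 0.245, so λ = 0.245/10.84 = 0.02261 per s.

0.023 per s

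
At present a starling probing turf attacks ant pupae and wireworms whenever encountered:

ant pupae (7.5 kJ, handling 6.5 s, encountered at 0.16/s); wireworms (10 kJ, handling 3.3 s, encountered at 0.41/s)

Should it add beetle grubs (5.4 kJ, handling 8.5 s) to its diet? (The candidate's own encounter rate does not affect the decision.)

On ant pupae and wireworms alone, R = ΣλE/(1+Σλh) = 5.3/3.393 = 1.562 kJ/s.
Profitability of beetle grubs: 5.4/8.5 = 0.6353 kJ/s.
0.6353 < 1.562, so adding beetle grubs would lower the average — exclude it.

No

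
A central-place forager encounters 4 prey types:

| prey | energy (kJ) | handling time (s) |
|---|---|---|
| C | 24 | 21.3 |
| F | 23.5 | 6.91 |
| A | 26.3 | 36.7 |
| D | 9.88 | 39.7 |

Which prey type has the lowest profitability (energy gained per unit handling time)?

D

In descending order of E/h:
F: 23.5/6.91 = 3.4 kJ/s
C: 24/21.3 = 1.13 kJ/s
A: 26.3/36.7 = 0.717 kJ/s
D: 9.88/39.7 = 0.249 kJ/s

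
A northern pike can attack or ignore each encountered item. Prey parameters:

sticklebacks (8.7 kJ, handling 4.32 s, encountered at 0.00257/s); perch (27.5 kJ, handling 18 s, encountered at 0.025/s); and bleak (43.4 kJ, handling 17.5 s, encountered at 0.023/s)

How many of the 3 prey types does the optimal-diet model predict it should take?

3

Profitabilities (E/h, kJ/s): bleak 2.48, sticklebacks 2.01, perch 1.53. Add prey in this order while the next type's profitability exceeds the intake rate on those already taken.
Rate on top 1: 0.7117. sticklebacks: 2.01 > 0.7117 → include.
Rate on top 2: 0.722. perch: 1.53 > 0.722 → include.
Optimal diet: bleak, sticklebacks, perch — 3 of 3 types.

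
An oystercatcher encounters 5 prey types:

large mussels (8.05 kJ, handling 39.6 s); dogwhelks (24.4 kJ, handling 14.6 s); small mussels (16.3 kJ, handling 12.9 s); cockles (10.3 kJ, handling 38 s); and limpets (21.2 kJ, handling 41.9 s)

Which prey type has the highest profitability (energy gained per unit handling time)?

dogwhelks

Profitability E/h (kJ/s): large mussels = 8.05/39.6 = 0.203, dogwhelks = 24.4/14.6 = 1.67, small mussels = 16.3/12.9 = 1.26, cockles = 10.3/38 = 0.271, limpets = 21.2/41.9 = 0.506.
Ranked: dogwhelks > small mussels > limpets > cockles > large mussels.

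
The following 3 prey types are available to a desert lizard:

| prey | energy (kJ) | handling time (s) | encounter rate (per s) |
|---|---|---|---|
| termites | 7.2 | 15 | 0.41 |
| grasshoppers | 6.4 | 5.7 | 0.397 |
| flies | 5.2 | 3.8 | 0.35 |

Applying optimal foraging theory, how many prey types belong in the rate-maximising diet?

2

Rank by E/h (kJ/s): flies 1.37, grasshoppers 1.12, termites 0.48. Include each in turn until the next type's E/h falls below the running intake rate.
Rate on top 1: 0.7811. grasshoppers: 1.12 > 0.7811 → include.
Rate on top 2: 0.9495. termites: 0.48 < 0.9495 → exclude; stop.
Optimal diet: flies, grasshoppers — 2 of 3 types.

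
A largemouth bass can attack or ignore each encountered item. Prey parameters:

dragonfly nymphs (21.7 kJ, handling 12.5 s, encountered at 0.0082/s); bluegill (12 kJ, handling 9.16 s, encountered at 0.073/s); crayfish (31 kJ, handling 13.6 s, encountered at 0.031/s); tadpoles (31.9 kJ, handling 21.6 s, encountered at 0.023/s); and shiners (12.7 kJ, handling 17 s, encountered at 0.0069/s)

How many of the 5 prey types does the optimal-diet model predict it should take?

4

E/h in descending order: crayfish 2.28, dragonfly nymphs 1.74, tadpoles 1.48, bluegill 1.31, shiners 0.747 kJ/s. The optimal diet is the largest prefix of this list for which every included type satisfies E_i/h_i > R on the types above it.
Rate on top 1: 0.676. dragonfly nymphs: 1.74 > 0.676 → include.
Rate on top 2: 0.7473. tadpoles: 1.48 > 0.7473 → include.
Rate on top 3: 0.9266. bluegill: 1.31 > 0.9266 → include.
Rate on top 4: 1.022. shiners: 0.747 < 1.022 → exclude; stop.
Optimal diet: crayfish, dragonfly nymphs, tadpoles, bluegill — 4 of 5 types.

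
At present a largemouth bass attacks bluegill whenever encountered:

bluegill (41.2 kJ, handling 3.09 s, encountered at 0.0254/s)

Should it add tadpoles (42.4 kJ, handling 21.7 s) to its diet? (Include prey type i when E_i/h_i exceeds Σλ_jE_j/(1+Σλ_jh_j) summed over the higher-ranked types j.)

Yes

Intake rate on the current diet: R = (0.0254×41.2) / (1 + 0.0254×3.09) = 1.046/1.078 = 0.9703 kJ/s.
tadpoles: E/h = 42.4/21.7 = 1.954 kJ/s.
1.954 > 0.9703, so adding tadpoles raises the average — include it.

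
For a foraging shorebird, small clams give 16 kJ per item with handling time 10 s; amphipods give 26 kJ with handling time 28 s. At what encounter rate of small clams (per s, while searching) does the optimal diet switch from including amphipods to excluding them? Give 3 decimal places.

The zero-one rule: include amphipods iff E₂/h₂ > λE₁/(1+λh₁). Equality gives the switch point.
λE₁h₂ = E₂ + λE₂h₁ ⇒ λ = E₂/(E₁h₂ − E₂h₁) = 26/(448 − 260) = 0.1383 per s.

0.138 per s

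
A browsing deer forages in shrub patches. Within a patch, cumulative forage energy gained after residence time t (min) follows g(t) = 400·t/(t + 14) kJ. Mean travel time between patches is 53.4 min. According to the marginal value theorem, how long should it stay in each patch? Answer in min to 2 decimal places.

27.34 min

By the marginal value theorem, leave when the instantaneous gain rate g'(t) equals the habitat-wide average g(t)/(T + t).
g'(t) = 400·14/(t + 14)². Setting 400·14/(t+14)² = 400t/[(t+14)(53.4+t)] gives 14(53.4+t) = t(t+14), so t² = 14×53.4 = 747.6.
t* = √747.6 = 27.34 min.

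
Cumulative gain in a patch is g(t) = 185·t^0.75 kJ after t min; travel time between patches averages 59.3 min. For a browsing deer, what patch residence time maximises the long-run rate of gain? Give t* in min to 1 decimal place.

177.9 min

By the marginal value theorem, leave when the instantaneous gain rate g'(t) equals the habitat-wide average g(t)/(T + t).
g'(t) = 0.75·185·t^-0.25. Setting 0.75·185·t^-0.25 = 185·t^0.75/(59.3+t) gives 0.75(59.3+t) = t, so 0.25·t = 0.75×59.3.
t* = 0.75×59.3/0.25 = 177.9 min.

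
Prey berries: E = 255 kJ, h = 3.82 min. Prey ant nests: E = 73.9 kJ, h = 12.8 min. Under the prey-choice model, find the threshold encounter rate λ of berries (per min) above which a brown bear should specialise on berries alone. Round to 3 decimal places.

Drop ant nests once their profitability E₂/h₂ falls below the rate achievable on berries alone: E₂/h₂ = λE₁/(1 + λh₁).
Solve for λ: λE₁h₂ = E₂(1 + λh₁) → λ(E₁h₂ − E₂h₁) = E₂ → λ = E₂/(E₁h₂ − E₂h₁).
λ = 73.9/(255×12.8 − 73.9×3.82) = 73.9/2982 = 0.02478 per min.

0.025 per min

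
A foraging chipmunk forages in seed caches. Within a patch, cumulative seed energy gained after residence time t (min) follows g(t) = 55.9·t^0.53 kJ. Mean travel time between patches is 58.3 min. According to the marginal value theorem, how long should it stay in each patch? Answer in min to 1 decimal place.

65.7 min

By the marginal value theorem, leave when the instantaneous gain rate g'(t) equals the habitat-wide average g(t)/(T + t).
g'(t) = 0.53·55.9·t^-0.47. Setting 0.53·55.9·t^-0.47 = 55.9·t^0.53/(58.3+t) gives 0.53(58.3+t) = t, so 0.47·t = 0.53×58.3.
t* = 0.53×58.3/0.47 = 65.74 min.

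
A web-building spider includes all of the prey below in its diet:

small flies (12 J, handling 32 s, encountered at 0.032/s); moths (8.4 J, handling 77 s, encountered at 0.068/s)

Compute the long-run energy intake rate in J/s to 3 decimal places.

0.132 J/s

Energy encountered per unit search time: 0.032×12 + 0.068×8.4 = 0.9552 J/s.
Handling time per unit search time: 0.032×32 + 0.068×77 = 6.26.
Rate = 0.9552/(1 + 6.26) = 0.1316 J/s.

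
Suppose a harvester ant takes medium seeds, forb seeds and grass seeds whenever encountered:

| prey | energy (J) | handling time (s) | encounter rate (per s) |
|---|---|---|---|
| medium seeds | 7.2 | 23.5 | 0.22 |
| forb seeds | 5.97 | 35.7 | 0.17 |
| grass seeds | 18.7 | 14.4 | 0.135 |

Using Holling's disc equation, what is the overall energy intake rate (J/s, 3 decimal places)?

R = Σλ_iE_i / (1 + Σλ_ih_i)
Numerator: 0.22×7.2 + 0.17×5.97 + 0.135×18.7 = 5.123
Denominator: 1 + 0.22×23.5 + 0.17×35.7 + 0.135×14.4 = 14.18
R = 5.123/14.18 = 0.3612 J/s

0.361 J/s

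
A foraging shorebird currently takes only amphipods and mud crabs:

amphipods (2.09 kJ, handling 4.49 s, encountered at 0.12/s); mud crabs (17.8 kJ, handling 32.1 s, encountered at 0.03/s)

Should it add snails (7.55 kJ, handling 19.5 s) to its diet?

Yes

On amphipods and mud crabs alone, R = ΣλE/(1+Σλh) = 0.7848/2.502 = 0.3137 kJ/s.
Profitability of snails: 7.55/19.5 = 0.3872 kJ/s.
Since 0.3872 > R, including snails increases the long-run rate.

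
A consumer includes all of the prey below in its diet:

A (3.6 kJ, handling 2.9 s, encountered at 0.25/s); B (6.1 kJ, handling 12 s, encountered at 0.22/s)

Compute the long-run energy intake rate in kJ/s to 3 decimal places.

0.514 kJ/s

R = Σλ_iE_i / (1 + Σλ_ih_i)
Numerator: 0.25×3.6 + 0.22×6.1 = 2.242
Denominator: 1 + 0.25×2.9 + 0.22×12 = 4.365
R = 2.242/4.365 = 0.5136 kJ/s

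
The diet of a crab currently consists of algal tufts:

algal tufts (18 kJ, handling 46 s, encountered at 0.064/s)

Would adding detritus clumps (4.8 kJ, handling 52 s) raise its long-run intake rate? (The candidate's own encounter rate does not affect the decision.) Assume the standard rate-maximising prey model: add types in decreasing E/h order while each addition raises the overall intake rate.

No

On algal tufts alone, R = ΣλE/(1+Σλh) = 1.152/3.944 = 0.2921 kJ/s.
detritus clumps: E/h = 4.8/52 = 0.09231 kJ/s.
Since 0.09231 < R, time spent handling detritus clumps is better spent searching.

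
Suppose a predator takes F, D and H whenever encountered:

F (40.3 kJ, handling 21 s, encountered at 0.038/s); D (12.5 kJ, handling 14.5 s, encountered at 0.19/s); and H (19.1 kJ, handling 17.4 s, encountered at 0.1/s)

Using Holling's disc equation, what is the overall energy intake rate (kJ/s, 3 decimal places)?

0.924 kJ/s

R = Σλ_iE_i / (1 + Σλ_ih_i)
Numerator: 0.038×40.3 + 0.19×12.5 + 0.1×19.1 = 5.816
Denominator: 1 + 0.038×21 + 0.19×14.5 + 0.1×17.4 = 6.293
R = 5.816/6.293 = 0.9243 kJ/s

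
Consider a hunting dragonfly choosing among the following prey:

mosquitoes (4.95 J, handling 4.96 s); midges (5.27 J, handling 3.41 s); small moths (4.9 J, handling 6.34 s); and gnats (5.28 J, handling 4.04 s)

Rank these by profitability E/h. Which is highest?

midges

Profitability E/h (J/s): mosquitoes = 4.95/4.96 = 0.998, midges = 5.27/3.41 = 1.55, small moths = 4.9/6.34 = 0.773, gnats = 5.28/4.04 = 1.31.
Ranked: midges > gnats > mosquitoes > small moths.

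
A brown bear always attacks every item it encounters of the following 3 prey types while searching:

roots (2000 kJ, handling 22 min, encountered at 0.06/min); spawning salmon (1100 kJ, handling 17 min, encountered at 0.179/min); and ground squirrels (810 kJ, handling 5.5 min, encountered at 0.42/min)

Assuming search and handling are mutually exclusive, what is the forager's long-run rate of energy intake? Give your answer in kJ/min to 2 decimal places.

R = (0.06×2000 + 0.179×1100 + 0.42×810) / (1 + 0.06×22 + 0.179×17 + 0.42×5.5) = 657.1/7.673 = 85.64 kJ/min.

85.64 kJ/min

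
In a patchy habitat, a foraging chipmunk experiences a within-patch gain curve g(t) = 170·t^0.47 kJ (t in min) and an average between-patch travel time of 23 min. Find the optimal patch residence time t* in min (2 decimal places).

20.40 min

Maximise g(t)/(T+t): set derivative to zero → g'(t)(T+t) = g(t).
g'(t) = 0.47·170·t^-0.53. Setting 0.47·170·t^-0.53 = 170·t^0.47/(23+t) gives 0.47(23+t) = t, so 0.53·t = 0.47×23.
t* = 0.47×23/0.53 = 20.4 min.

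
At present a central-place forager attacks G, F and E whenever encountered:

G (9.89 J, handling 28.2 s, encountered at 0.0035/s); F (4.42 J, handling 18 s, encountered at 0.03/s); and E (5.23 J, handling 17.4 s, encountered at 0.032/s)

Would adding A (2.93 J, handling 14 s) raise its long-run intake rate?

Yes

Current rate: (0.0035×9.89 + 0.03×4.42 + 0.032×5.23)/(1 + 0.0035×28.2 + 0.03×18 + 0.032×17.4) = 0.1524 J/s.
Profitability of A: 2.93/14 = 0.2093 J/s.
Since 0.2093 > R, including A increases the long-run rate.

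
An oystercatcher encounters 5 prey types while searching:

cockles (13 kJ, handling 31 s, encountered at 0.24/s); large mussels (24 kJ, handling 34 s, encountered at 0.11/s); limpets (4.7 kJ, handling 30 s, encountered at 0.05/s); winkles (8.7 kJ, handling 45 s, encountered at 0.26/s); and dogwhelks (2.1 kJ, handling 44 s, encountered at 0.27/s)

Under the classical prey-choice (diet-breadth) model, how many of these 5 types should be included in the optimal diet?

1

E/h in descending order: large mussels 0.706, cockles 0.419, winkles 0.193, limpets 0.157, dogwhelks 0.0477 kJ/s. The optimal diet is the largest prefix of this list for which every included type satisfies E_i/h_i > R on the types above it.
Rate on top 1: 0.557. cockles: 0.419 < 0.557 → exclude; stop.
Optimal diet: large mussels — 1 of 5 types.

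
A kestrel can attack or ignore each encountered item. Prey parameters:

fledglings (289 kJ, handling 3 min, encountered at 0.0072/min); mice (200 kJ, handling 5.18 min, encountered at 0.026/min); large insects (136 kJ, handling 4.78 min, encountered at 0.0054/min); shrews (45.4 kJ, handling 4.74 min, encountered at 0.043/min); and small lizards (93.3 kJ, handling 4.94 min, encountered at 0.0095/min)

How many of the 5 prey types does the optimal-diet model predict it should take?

5

Profitabilities (E/h, kJ/min): fledglings 96.3, mice 38.6, large insects 28.5, small lizards 18.9, shrews 9.58. Add prey in this order while the next type's profitability exceeds the intake rate on those already taken.
Rate on top 1: 2.037. mice: 38.6 > 2.037 → include.
Rate on top 2: 6.297. large insects: 28.5 > 6.297 → include.
Rate on top 3: 6.781. small lizards: 18.9 > 6.781 → include.
Rate on top 4: 7.243. shrews: 9.58 > 7.243 → include.
Optimal diet: fledglings, mice, large insects, small lizards, shrews — 5 of 5 types.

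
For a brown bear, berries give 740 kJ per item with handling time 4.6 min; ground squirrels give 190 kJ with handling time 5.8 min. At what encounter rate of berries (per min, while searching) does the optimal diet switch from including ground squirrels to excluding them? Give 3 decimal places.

At the threshold, the rate on berries alone equals the profitability of ground squirrels: λ·740/(1 + λ·4.6) = 190/5.8 = 32.76.
Rearranging, λ(740 − 32.76×4.6) = 32.76, so λ = 32.76/589.3 = 0.05559 per min.

0.056 per min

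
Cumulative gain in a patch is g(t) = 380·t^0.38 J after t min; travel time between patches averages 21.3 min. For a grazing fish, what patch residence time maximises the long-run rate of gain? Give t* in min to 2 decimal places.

Optimal t* satisfies g'(t*) = g(t*)/(T + t*).
g'(t) = 0.38·380·t^-0.62. Setting 0.38·380·t^-0.62 = 380·t^0.38/(21.3+t) gives 0.38(21.3+t) = t, so 0.62·t = 0.38×21.3.
t* = 0.38×21.3/0.62 = 13.05 min.

13.05 min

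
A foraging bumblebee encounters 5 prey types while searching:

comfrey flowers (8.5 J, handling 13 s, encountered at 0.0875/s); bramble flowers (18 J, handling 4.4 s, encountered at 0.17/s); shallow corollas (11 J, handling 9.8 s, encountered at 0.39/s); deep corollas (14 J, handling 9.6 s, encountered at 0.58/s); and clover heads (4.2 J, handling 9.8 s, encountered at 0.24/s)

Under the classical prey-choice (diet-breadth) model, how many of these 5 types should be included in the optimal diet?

Rank by E/h (J/s): bramble flowers 4.09, deep corollas 1.46, shallow corollas 1.12, comfrey flowers 0.654, clover heads 0.429. Include each in turn until the next type's E/h falls below the running intake rate.
Rate on top 1: 1.751. deep corollas: 1.46 < 1.751 → exclude; stop.
Optimal diet: bramble flowers — 1 of 5 types.

1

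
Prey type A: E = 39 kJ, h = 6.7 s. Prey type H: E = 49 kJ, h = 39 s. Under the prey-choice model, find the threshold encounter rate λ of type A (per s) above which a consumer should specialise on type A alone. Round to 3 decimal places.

The zero-one rule: include type H iff E₂/h₂ > λE₁/(1+λh₁). Equality gives the switch point.
λE₁h₂ = E₂ + λE₂h₁ ⇒ λ = E₂/(E₁h₂ − E₂h₁) = 49/(1521 − 328.3) = 0.04108 per s.

0.041 per s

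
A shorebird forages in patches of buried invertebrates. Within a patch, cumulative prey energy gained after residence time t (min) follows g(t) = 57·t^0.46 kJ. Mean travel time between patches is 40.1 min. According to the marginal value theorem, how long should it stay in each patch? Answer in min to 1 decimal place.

Maximise g(t)/(T+t): set derivative to zero → g'(t)(T+t) = g(t).
g'(t) = 0.46·57·t^-0.54. Setting 0.46·57·t^-0.54 = 57·t^0.46/(40.1+t) gives 0.46(40.1+t) = t, so 0.54·t = 0.46×40.1.
t* = 0.46×40.1/0.54 = 34.16 min.

34.2 min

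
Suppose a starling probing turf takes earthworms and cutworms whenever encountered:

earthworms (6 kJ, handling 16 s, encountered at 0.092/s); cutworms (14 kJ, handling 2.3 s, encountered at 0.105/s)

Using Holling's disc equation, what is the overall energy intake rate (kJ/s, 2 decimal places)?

R = Σλ_iE_i / (1 + Σλ_ih_i)
Numerator: 0.092×6 + 0.105×14 = 2.022
Denominator: 1 + 0.092×16 + 0.105×2.3 = 2.713
R = 2.022/2.713 = 0.7452 kJ/s

0.75 kJ/s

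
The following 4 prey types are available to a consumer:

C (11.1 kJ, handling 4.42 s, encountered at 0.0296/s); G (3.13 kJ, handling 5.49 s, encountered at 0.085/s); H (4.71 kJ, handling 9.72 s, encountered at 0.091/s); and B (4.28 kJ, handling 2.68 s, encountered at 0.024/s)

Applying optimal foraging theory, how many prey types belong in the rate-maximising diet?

4

Rank by E/h (kJ/s): C 2.51, B 1.6, G 0.57, H 0.485. Include each in turn until the next type's E/h falls below the running intake rate.
Rate on top 1: 0.2905. B: 1.6 > 0.2905 → include.
Rate on top 2: 0.3609. G: 0.57 > 0.3609 → include.
Rate on top 3: 0.4196. H: 0.485 > 0.4196 → include.
Optimal diet: C, B, G, H — 4 of 4 types.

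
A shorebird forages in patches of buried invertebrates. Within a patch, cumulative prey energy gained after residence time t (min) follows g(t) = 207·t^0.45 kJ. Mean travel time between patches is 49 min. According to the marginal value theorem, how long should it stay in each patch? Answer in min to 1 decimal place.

Maximise g(t)/(T+t): set derivative to zero → g'(t)(T+t) = g(t).
g'(t) = 0.45·207·t^-0.55. Setting 0.45·207·t^-0.55 = 207·t^0.45/(49+t) gives 0.45(49+t) = t, so 0.55·t = 0.45×49.
t* = 0.45×49/0.55 = 40.09 min.

40.1 min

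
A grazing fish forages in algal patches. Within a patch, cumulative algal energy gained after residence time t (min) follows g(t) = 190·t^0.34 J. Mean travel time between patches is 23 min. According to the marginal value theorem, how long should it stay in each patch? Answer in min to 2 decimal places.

By the marginal value theorem, leave when the instantaneous gain rate g'(t) equals the habitat-wide average g(t)/(T + t).
g'(t) = 0.34·190·t^-0.66. Setting 0.34·190·t^-0.66 = 190·t^0.34/(23+t) gives 0.34(23+t) = t, so 0.66·t = 0.34×23.
t* = 0.34×23/0.66 = 11.85 min.

11.85 min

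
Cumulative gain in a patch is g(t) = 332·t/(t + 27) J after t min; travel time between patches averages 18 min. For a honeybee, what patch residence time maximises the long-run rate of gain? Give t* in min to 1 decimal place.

22.0 min

Maximise g(t)/(T+t): set derivative to zero → g'(t)(T+t) = g(t).
g'(t) = 332·27/(t + 27)². Setting 332·27/(t+27)² = 332t/[(t+27)(18+t)] gives 27(18+t) = t(t+27), so t² = 27×18 = 486.
t* = √486 = 22.05 min.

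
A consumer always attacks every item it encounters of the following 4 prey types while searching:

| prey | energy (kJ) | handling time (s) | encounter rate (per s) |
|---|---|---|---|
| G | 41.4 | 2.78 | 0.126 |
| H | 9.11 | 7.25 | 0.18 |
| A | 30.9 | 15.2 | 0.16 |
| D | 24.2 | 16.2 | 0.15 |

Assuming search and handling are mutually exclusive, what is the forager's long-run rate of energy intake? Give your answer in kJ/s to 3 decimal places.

2.053 kJ/s

Energy encountered per unit search time: 0.126×41.4 + 0.18×9.11 + 0.16×30.9 + 0.15×24.2 = 15.43 kJ/s.
Handling time per unit search time: 0.126×2.78 + 0.18×7.25 + 0.16×15.2 + 0.15×16.2 = 6.517.
Rate = 15.43/(1 + 6.517) = 2.053 kJ/s.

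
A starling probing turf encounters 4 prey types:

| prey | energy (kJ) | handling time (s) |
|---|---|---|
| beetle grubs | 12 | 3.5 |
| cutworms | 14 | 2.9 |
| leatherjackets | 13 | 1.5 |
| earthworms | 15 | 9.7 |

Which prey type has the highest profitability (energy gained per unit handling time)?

leatherjackets

In descending order of E/h:
leatherjackets: 13/1.5 = 8.67 kJ/s
cutworms: 14/2.9 = 4.83 kJ/s
beetle grubs: 12/3.5 = 3.43 kJ/s
earthworms: 15/9.7 = 1.55 kJ/s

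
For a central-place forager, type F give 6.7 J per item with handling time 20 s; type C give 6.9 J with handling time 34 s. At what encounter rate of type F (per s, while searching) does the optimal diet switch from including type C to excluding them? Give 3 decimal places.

0.077 per s

At the threshold, the rate on type F alone equals the profitability of type C: λ·6.7/(1 + λ·20) = 6.9/34 = 0.2029.
Rearranging, λ(6.7 − 0.2029×20) = 0.2029, so λ = 0.2029/2.641 = 0.07684 per s.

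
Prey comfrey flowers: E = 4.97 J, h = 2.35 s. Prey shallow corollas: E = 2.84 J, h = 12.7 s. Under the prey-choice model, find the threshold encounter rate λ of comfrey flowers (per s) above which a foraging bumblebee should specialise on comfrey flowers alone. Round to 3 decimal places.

0.050 per s

At the threshold, the rate on comfrey flowers alone equals the profitability of shallow corollas: λ·4.97/(1 + λ·2.35) = 2.84/12.7 = 0.2236.
Rearranging, λ(4.97 − 0.2236×2.35) = 0.2236, so λ = 0.2236/4.444 = 0.05031 per s.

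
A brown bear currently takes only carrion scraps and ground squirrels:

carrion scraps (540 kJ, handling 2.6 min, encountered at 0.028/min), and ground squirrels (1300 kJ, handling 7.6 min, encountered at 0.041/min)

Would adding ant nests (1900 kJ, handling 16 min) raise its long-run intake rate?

Yes

On carrion scraps and ground squirrels alone, R = ΣλE/(1+Σλh) = 68.42/1.384 = 49.42 kJ/min.
Profitability of ant nests: 1900/16 = 118.8 kJ/min.
Since 118.8 > R, including ant nests increases the long-run rate.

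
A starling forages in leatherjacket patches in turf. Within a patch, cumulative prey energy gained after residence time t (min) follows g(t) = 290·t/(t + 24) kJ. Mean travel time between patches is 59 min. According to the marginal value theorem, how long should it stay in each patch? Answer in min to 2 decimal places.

37.63 min

Optimal t* satisfies g'(t*) = g(t*)/(T + t*).
g'(t) = 290·24/(t + 24)². Setting 290·24/(t+24)² = 290t/[(t+24)(59+t)] gives 24(59+t) = t(t+24), so t² = 24×59 = 1416.
t* = √1416 = 37.63 min.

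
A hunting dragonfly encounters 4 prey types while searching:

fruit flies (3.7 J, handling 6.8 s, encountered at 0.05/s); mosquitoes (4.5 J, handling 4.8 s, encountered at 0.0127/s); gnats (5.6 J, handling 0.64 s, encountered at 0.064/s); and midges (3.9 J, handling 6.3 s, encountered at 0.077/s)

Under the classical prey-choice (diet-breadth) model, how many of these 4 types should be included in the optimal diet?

E/h in descending order: gnats 8.75, mosquitoes 0.938, midges 0.619, fruit flies 0.544 J/s. The optimal diet is the largest prefix of this list for which every included type satisfies E_i/h_i > R on the types above it.
Rate on top 1: 0.3443. mosquitoes: 0.938 > 0.3443 → include.
Rate on top 2: 0.3771. midges: 0.619 > 0.3771 → include.
Rate on top 3: 0.4511. fruit flies: 0.544 > 0.4511 → include.
Optimal diet: gnats, mosquitoes, midges, fruit flies — 4 of 4 types.

4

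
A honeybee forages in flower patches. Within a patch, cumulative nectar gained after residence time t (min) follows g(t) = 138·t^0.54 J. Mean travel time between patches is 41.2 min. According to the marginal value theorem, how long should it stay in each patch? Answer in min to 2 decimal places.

Maximise g(t)/(T+t): set derivative to zero → g'(t)(T+t) = g(t).
g'(t) = 0.54·138·t^-0.46. Setting 0.54·138·t^-0.46 = 138·t^0.54/(41.2+t) gives 0.54(41.2+t) = t, so 0.46·t = 0.54×41.2.
t* = 0.54×41.2/0.46 = 48.37 min.

48.37 min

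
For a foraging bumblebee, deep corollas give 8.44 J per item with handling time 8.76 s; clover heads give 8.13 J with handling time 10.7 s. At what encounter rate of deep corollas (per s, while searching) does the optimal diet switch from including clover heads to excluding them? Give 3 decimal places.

0.426 per s

The zero-one rule: include clover heads iff E₂/h₂ > λE₁/(1+λh₁). Equality gives the switch point.
λE₁h₂ = E₂ + λE₂h₁ ⇒ λ = E₂/(E₁h₂ − E₂h₁) = 8.13/(90.31 − 71.22) = 0.4259 per s.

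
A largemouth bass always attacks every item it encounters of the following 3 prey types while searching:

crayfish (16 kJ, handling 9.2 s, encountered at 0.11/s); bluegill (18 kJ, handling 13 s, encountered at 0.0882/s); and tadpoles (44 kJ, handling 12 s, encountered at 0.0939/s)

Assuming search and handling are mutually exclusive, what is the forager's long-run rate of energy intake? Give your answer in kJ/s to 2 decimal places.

1.75 kJ/s

R = Σλ_iE_i / (1 + Σλ_ih_i)
Numerator: 0.11×16 + 0.0882×18 + 0.0939×44 = 7.479
Denominator: 1 + 0.11×9.2 + 0.0882×13 + 0.0939×12 = 4.285
R = 7.479/4.285 = 1.745 kJ/s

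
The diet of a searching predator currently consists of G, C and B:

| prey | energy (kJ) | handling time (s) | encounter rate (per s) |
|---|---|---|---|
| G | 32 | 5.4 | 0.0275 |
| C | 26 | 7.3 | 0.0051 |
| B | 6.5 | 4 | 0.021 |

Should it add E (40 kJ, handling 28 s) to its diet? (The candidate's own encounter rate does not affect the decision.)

Intake rate on the current diet: R = (0.0275×32 + 0.0051×26 + 0.021×6.5) / (1 + 0.0275×5.4 + 0.0051×7.3 + 0.021×4) = 1.149/1.27 = 0.905 kJ/s.
Profitability of E: 40/28 = 1.429 kJ/s.
1.429 > 0.905, so adding E raises the average — include it.

Yes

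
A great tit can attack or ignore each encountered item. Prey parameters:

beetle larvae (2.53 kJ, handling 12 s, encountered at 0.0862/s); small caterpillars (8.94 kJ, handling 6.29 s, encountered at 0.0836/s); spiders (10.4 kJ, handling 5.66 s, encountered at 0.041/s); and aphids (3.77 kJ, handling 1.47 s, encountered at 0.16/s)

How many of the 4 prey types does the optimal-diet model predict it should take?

E/h in descending order: aphids 2.56, spiders 1.84, small caterpillars 1.42, beetle larvae 0.211 kJ/s. The optimal diet is the largest prefix of this list for which every included type satisfies E_i/h_i > R on the types above it.
Rate on top 1: 0.4883. spiders: 1.84 > 0.4883 → include.
Rate on top 2: 0.7017. small caterpillars: 1.42 > 0.7017 → include.
Rate on top 3: 0.8916. beetle larvae: 0.211 < 0.8916 → exclude; stop.
Optimal diet: aphids, spiders, small caterpillars — 3 of 4 types.

3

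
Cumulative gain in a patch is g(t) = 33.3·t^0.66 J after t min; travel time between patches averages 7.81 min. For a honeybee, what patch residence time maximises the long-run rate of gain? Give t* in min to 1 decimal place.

15.2 min

Maximise g(t)/(T+t): set derivative to zero → g'(t)(T+t) = g(t).
g'(t) = 0.66·33.3·t^-0.34. Setting 0.66·33.3·t^-0.34 = 33.3·t^0.66/(7.81+t) gives 0.66(7.81+t) = t, so 0.34·t = 0.66×7.81.
t* = 0.66×7.81/0.34 = 15.16 min.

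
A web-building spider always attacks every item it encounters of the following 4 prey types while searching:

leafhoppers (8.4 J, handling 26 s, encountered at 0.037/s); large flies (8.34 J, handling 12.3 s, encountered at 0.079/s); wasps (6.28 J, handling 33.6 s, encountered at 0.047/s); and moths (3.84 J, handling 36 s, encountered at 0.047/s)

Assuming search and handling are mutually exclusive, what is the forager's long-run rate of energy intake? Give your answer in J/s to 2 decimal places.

R = Σλ_iE_i / (1 + Σλ_ih_i)
Numerator: 0.037×8.4 + 0.079×8.34 + 0.047×6.28 + 0.047×3.84 = 1.445
Denominator: 1 + 0.037×26 + 0.079×12.3 + 0.047×33.6 + 0.047×36 = 6.205
R = 1.445/6.205 = 0.2329 J/s

0.23 J/s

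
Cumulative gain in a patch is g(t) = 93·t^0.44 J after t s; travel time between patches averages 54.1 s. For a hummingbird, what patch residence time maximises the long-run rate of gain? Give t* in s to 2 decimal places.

Optimal t* satisfies g'(t*) = g(t*)/(T + t*).
g'(t) = 0.44·93·t^-0.56. Setting 0.44·93·t^-0.56 = 93·t^0.44/(54.1+t) gives 0.44(54.1+t) = t, so 0.56·t = 0.44×54.1.
t* = 0.44×54.1/0.56 = 42.51 s.

42.51 s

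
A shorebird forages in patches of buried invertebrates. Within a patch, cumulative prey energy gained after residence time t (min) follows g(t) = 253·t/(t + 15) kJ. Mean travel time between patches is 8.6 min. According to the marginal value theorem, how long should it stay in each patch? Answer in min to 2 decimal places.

11.36 min

Maximise g(t)/(T+t): set derivative to zero → g'(t)(T+t) = g(t).
g'(t) = 253·15/(t + 15)². Setting 253·15/(t+15)² = 253t/[(t+15)(8.6+t)] gives 15(8.6+t) = t(t+15), so t² = 15×8.6 = 129.
t* = √129 = 11.36 min.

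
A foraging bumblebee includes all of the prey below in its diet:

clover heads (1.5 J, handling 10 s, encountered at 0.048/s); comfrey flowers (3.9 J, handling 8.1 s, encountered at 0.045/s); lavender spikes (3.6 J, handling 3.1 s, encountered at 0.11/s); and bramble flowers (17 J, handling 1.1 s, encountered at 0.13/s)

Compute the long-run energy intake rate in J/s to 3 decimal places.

1.225 J/s

Energy encountered per unit search time: 0.048×1.5 + 0.045×3.9 + 0.11×3.6 + 0.13×17 = 2.853 J/s.
Handling time per unit search time: 0.048×10 + 0.045×8.1 + 0.11×3.1 + 0.13×1.1 = 1.329.
Rate = 2.853/(1 + 1.329) = 1.225 J/s.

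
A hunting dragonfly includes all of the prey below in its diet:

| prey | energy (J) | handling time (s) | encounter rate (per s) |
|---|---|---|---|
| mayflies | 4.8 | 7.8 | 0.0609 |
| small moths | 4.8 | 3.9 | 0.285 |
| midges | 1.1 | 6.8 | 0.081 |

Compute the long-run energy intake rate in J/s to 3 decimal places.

R = (0.0609×4.8 + 0.285×4.8 + 0.081×1.1) / (1 + 0.0609×7.8 + 0.285×3.9 + 0.081×6.8) = 1.749/3.137 = 0.5576 J/s.

0.558 J/s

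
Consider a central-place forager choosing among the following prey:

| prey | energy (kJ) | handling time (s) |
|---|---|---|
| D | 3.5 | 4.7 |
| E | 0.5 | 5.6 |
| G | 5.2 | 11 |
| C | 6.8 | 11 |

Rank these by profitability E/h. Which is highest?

D

Profitability E/h (kJ/s): D = 3.5/4.7 = 0.745, E = 0.5/5.6 = 0.0893, G = 5.2/11 = 0.473, C = 6.8/11 = 0.618.
Ranked: D > C > G > E.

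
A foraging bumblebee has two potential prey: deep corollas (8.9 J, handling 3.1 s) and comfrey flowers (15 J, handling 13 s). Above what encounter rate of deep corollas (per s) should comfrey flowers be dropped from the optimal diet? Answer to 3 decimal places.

At the threshold, the rate on deep corollas alone equals the profitability of comfrey flowers: λ·8.9/(1 + λ·3.1) = 15/13 = 1.154.
Rearranging, λ(8.9 − 1.154×3.1) = 1.154, so λ = 1.154/5.323 = 0.2168 per s.

0.217 per s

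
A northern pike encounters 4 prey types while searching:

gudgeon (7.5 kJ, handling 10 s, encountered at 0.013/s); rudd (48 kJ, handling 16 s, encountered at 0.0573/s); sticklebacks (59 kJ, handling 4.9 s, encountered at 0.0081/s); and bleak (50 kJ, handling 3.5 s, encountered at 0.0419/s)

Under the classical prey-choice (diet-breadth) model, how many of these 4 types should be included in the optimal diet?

3

Rank by E/h (kJ/s): bleak 14.3, sticklebacks 12, rudd 3, gudgeon 0.75. Include each in turn until the next type's E/h falls below the running intake rate.
Rate on top 1: 1.827. sticklebacks: 12 > 1.827 → include.
Rate on top 2: 2.169. rudd: 3 > 2.169 → include.
Rate on top 3: 2.531. gudgeon: 0.75 < 2.531 → exclude; stop.
Optimal diet: bleak, sticklebacks, rudd — 3 of 4 types.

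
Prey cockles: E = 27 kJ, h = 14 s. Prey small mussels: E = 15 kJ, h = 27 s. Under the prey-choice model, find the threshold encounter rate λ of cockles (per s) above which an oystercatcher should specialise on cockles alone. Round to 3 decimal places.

At the threshold, the rate on cockles alone equals the profitability of small mussels: λ·27/(1 + λ·14) = 15/27 = 0.5556.
Rearranging, λ(27 − 0.5556×14) = 0.5556, so λ = 0.5556/19.22 = 0.0289 per s.

0.029 per s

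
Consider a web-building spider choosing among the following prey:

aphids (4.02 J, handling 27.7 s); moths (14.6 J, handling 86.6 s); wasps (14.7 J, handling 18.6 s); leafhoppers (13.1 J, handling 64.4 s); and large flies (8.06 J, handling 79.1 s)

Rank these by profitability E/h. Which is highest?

wasps

In descending order of E/h:
wasps: 14.7/18.6 = 0.79 J/s
leafhoppers: 13.1/64.4 = 0.203 J/s
moths: 14.6/86.6 = 0.169 J/s
aphids: 4.02/27.7 = 0.145 J/s
large flies: 8.06/79.1 = 0.102 J/s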